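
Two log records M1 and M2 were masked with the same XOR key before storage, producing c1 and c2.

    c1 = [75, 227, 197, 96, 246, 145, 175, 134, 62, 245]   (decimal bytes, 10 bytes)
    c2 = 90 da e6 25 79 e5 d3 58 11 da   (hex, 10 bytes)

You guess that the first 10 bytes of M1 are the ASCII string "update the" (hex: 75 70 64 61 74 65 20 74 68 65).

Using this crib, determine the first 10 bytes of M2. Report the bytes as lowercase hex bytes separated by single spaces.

First, c1 ⊕ c2 = (M1 ⊕ K) ⊕ (M2 ⊕ K) = M1 ⊕ M2, so the key drops out. Then M2 = (M1 ⊕ M2) ⊕ M1 over the first 10 bytes.
byte 0: (4b xor 90) xor 75 = db xor 75 = ae
byte 1: (e3 xor da) xor 70 = 39 xor 70 = 49
byte 2: (c5 xor e6) xor 64 = 23 xor 64 = 47
byte 3: (60 xor 25) xor 61 = 45 xor 61 = 24
byte 4: (f6 xor 79) xor 74 = 8f xor 74 = fb
byte 5: (91 xor e5) xor 65 = 74 xor 65 = 11
byte 6: (af xor d3) xor 20 = 7c xor 20 = 5c
byte 7: (86 xor 58) xor 74 = de xor 74 = aa
byte 8: (3e xor 11) xor 68 = 2f xor 68 = 47
byte 9: (f5 xor da) xor 65 = 2f xor 65 = 4a

ae 49 47 24 fb 11 5c aa 47 4a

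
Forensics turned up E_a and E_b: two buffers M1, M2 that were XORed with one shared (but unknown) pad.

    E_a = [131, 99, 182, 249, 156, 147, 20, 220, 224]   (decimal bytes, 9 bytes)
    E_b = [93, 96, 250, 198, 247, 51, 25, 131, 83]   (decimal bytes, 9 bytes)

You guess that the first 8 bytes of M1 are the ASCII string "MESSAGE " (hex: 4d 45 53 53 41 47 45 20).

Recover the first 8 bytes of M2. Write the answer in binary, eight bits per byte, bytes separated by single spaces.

First, E_a ⊕ E_b = (M1 ⊕ K) ⊕ (M2 ⊕ K) = M1 ⊕ M2, so the key drops out. Then M2 = (M1 ⊕ M2) ⊕ M1 over the first 8 bytes.
byte 0: (83 ^ 5d) ^ 4d = de ^ 4d = 93
byte 1: (63 ^ 60) ^ 45 = 03 ^ 45 = 46
byte 2: (b6 ^ fa) ^ 53 = 4c ^ 53 = 1f
byte 3: (f9 ^ c6) ^ 53 = 3f ^ 53 = 6c
byte 4: (9c ^ f7) ^ 41 = 6b ^ 41 = 2a
byte 5: (93 ^ 33) ^ 47 = a0 ^ 47 = e7
byte 6: (14 ^ 19) ^ 45 = 0d ^ 45 = 48
byte 7: (dc ^ 83) ^ 20 = 5f ^ 20 = 7f

10010011 01000110 00011111 01101100 00101010 11100111 01001000 01111111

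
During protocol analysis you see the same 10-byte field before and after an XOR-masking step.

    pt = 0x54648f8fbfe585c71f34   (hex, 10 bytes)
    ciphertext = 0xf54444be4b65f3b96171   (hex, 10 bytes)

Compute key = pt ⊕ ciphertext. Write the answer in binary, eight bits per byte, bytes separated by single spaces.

10100001 00100000 11001011 00110001 11110100 10000000 01110110 01111110 01111110 01000101

Since ciphertext = pt ⊕ key, XORing both sides with pt gives key = pt ⊕ ciphertext.
byte 0: 54 xor f5 = a1
byte 1: 64 xor 44 = 20
byte 2: 8f xor 44 = cb
byte 3: 8f xor be = 31
byte 4: bf xor 4b = f4
byte 5: e5 xor 65 = 80
byte 6: 85 xor f3 = 76
byte 7: c7 xor b9 = 7e
byte 8: 1f xor 61 = 7e
byte 9: 34 xor 71 = 45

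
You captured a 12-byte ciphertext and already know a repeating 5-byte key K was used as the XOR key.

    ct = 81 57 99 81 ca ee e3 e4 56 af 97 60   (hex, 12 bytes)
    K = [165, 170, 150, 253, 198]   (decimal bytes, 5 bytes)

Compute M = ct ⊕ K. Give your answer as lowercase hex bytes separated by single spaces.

The 5-byte key repeats, so the effective keystream is a5 aa 96 fd c6 a5 aa 96 fd c6 a5 aa.
byte 0: 81 ⊕ a5 = 24
byte 1: 57 ⊕ aa = fd
byte 2: 99 ⊕ 96 = 0f
byte 3: 81 ⊕ fd = 7c
byte 4: ca ⊕ c6 = 0c
byte 5: ee ⊕ a5 = 4b
byte 6: e3 ⊕ aa = 49
byte 7: e4 ⊕ 96 = 72
byte 8: 56 ⊕ fd = ab
byte 9: af ⊕ c6 = 69
byte 10: 97 ⊕ a5 = 32
byte 11: 60 ⊕ aa = ca

24 fd 0f 7c 0c 4b 49 72 ab 69 32 ca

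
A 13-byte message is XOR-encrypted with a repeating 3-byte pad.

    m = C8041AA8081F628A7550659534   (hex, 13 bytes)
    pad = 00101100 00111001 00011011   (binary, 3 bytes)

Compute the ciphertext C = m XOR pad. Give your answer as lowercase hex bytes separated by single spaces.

The 3-byte key repeats, so the effective keystream is 2c 39 1b 2c 39 1b 2c 39 1b 2c 39 1b 2c.
byte 0: c8 xor 2c = e4
byte 1: 04 xor 39 = 3d
byte 2: 1a xor 1b = 01
byte 3: a8 xor 2c = 84
byte 4: 08 xor 39 = 31
byte 5: 1f xor 1b = 04
byte 6: 62 xor 2c = 4e
byte 7: 8a xor 39 = b3
byte 8: 75 xor 1b = 6e
byte 9: 50 xor 2c = 7c
byte 10: 65 xor 39 = 5c
byte 11: 95 xor 1b = 8e
byte 12: 34 xor 2c = 18

e4 3d 01 84 31 04 4e b3 6e 7c 5c 8e 18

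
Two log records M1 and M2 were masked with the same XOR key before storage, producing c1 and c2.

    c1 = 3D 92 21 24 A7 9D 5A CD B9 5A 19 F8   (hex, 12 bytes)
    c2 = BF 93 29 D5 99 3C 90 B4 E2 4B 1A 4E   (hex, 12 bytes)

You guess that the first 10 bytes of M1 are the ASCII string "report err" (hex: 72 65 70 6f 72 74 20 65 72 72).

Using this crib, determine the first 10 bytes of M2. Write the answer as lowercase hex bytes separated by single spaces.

f0 64 78 9e 4c d5 ea 1c 29 63

First, c1 ⊕ c2 = (M1 ⊕ K) ⊕ (M2 ⊕ K) = M1 ⊕ M2, so the key drops out. Then M2 = (M1 ⊕ M2) ⊕ M1 over the first 10 bytes.
byte 0: (3d ⊕ bf) ⊕ 72 = 82 ⊕ 72 = f0
byte 1: (92 ⊕ 93) ⊕ 65 = 01 ⊕ 65 = 64
byte 2: (21 ⊕ 29) ⊕ 70 = 08 ⊕ 70 = 78
byte 3: (24 ⊕ d5) ⊕ 6f = f1 ⊕ 6f = 9e
byte 4: (a7 ⊕ 99) ⊕ 72 = 3e ⊕ 72 = 4c
byte 5: (9d ⊕ 3c) ⊕ 74 = a1 ⊕ 74 = d5
byte 6: (5a ⊕ 90) ⊕ 20 = ca ⊕ 20 = ea
byte 7: (cd ⊕ b4) ⊕ 65 = 79 ⊕ 65 = 1c
byte 8: (b9 ⊕ e2) ⊕ 72 = 5b ⊕ 72 = 29
byte 9: (5a ⊕ 4b) ⊕ 72 = 11 ⊕ 72 = 63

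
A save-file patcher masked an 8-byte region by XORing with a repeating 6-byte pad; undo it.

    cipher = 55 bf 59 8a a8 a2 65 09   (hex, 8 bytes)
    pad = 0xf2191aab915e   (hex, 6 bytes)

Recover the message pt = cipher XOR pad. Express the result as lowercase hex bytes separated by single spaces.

a7 a6 43 21 39 fc 97 10

The 6-byte key repeats, so the effective keystream is f2 19 1a ab 91 5e f2 19.
byte 0: 01010101 ^ 11110010 = 10100111
byte 1: 10111111 ^ 00011001 = 10100110
byte 2: 01011001 ^ 00011010 = 01000011
byte 3: 10001010 ^ 10101011 = 00100001
byte 4: 10101000 ^ 10010001 = 00111001
byte 5: 10100010 ^ 01011110 = 11111100
byte 6: 01100101 ^ 11110010 = 10010111
byte 7: 00001001 ^ 00011001 = 00010000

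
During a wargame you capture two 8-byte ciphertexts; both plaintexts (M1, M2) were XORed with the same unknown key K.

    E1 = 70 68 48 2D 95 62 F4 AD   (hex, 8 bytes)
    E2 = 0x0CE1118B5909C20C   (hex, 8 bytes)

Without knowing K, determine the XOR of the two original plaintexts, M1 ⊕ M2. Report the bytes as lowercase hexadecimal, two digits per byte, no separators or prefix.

7c8959a6cc6b36a1

E1 ⊕ E2 = (M1 ⊕ K) ⊕ (M2 ⊕ K) = M1 ⊕ M2 — the shared key cancels under XOR.
70 xor 0c = 7c
68 xor e1 = 89
48 xor 11 = 59
2d xor 8b = a6
95 xor 59 = cc
62 xor 09 = 6b
f4 xor c2 = 36
ad xor 0c = a1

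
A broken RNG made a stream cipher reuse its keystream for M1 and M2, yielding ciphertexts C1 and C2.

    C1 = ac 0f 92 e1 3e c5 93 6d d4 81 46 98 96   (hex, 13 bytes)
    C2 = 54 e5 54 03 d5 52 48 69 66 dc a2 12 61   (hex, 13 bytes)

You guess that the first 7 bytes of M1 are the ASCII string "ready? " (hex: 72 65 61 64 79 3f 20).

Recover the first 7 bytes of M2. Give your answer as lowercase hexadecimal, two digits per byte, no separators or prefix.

First, C1 ⊕ C2 = (M1 ⊕ K) ⊕ (M2 ⊕ K) = M1 ⊕ M2, so the key drops out. Then M2 = (M1 ⊕ M2) ⊕ M1 over the first 7 bytes.
byte 0: (ac ^ 54) ^ 72 = f8 ^ 72 = 8a
byte 1: (0f ^ e5) ^ 65 = ea ^ 65 = 8f
byte 2: (92 ^ 54) ^ 61 = c6 ^ 61 = a7
byte 3: (e1 ^ 03) ^ 64 = e2 ^ 64 = 86
byte 4: (3e ^ d5) ^ 79 = eb ^ 79 = 92
byte 5: (c5 ^ 52) ^ 3f = 97 ^ 3f = a8
byte 6: (93 ^ 48) ^ 20 = db ^ 20 = fb

8a8fa78692a8fb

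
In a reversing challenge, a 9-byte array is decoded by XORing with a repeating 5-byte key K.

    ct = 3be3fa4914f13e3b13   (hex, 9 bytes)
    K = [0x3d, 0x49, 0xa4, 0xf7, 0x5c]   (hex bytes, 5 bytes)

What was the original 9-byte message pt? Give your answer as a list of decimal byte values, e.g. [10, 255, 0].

[6, 170, 94, 190, 72, 204, 119, 159, 228]

The 5-byte key repeats, so the effective keystream is 3d 49 a4 f7 5c 3d 49 a4 f7.
byte 0: 3b ^ 3d = 06
byte 1: e3 ^ 49 = aa
byte 2: fa ^ a4 = 5e
byte 3: 49 ^ f7 = be
byte 4: 14 ^ 5c = 48
byte 5: f1 ^ 3d = cc
byte 6: 3e ^ 49 = 77
byte 7: 3b ^ a4 = 9f
byte 8: 13 ^ f7 = e4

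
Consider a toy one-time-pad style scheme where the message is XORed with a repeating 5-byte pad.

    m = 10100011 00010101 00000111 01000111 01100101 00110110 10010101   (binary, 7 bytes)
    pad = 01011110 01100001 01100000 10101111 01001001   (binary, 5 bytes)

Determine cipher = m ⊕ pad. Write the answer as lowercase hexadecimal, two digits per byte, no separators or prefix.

The 5-byte key repeats, so the effective keystream is 5e 61 60 af 49 5e 61.
byte 0: 10100011 ^ 01011110 = 11111101
byte 1: 00010101 ^ 01100001 = 01110100
byte 2: 00000111 ^ 01100000 = 01100111
byte 3: 01000111 ^ 10101111 = 11101000
byte 4: 01100101 ^ 01001001 = 00101100
byte 5: 00110110 ^ 01011110 = 01101000
byte 6: 10010101 ^ 01100001 = 11110100

fd7467e82c68f4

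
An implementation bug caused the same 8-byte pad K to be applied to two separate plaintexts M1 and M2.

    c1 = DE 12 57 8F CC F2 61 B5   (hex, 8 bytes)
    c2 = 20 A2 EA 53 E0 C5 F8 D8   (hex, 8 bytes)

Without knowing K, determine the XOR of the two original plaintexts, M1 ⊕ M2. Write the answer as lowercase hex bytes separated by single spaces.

fe b0 bd dc 2c 37 99 6d

c1 ⊕ c2 = (M1 ⊕ K) ⊕ (M2 ⊕ K) = M1 ⊕ M2 — the shared key cancels under XOR.
11011110 XOR 00100000 = 11111110
00010010 XOR 10100010 = 10110000
01010111 XOR 11101010 = 10111101
10001111 XOR 01010011 = 11011100
11001100 XOR 11100000 = 00101100
11110010 XOR 11000101 = 00110111
01100001 XOR 11111000 = 10011001
10110101 XOR 11011000 = 01101101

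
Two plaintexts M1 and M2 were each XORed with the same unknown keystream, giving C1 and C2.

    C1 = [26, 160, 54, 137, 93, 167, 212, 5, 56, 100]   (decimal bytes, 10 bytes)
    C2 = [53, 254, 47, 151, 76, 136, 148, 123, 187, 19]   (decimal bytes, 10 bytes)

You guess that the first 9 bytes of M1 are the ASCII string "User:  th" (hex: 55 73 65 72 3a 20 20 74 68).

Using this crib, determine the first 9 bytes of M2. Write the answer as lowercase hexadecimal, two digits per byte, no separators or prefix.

First, C1 ⊕ C2 = (M1 ⊕ K) ⊕ (M2 ⊕ K) = M1 ⊕ M2, so the key drops out. Then M2 = (M1 ⊕ M2) ⊕ M1 over the first 9 bytes.
byte 0: (1a ^ 35) ^ 55 = 2f ^ 55 = 7a
byte 1: (a0 ^ fe) ^ 73 = 5e ^ 73 = 2d
byte 2: (36 ^ 2f) ^ 65 = 19 ^ 65 = 7c
byte 3: (89 ^ 97) ^ 72 = 1e ^ 72 = 6c
byte 4: (5d ^ 4c) ^ 3a = 11 ^ 3a = 2b
byte 5: (a7 ^ 88) ^ 20 = 2f ^ 20 = 0f
byte 6: (d4 ^ 94) ^ 20 = 40 ^ 20 = 60
byte 7: (05 ^ 7b) ^ 74 = 7e ^ 74 = 0a
byte 8: (38 ^ bb) ^ 68 = 83 ^ 68 = eb

7a2d7c6c2b0f600aeb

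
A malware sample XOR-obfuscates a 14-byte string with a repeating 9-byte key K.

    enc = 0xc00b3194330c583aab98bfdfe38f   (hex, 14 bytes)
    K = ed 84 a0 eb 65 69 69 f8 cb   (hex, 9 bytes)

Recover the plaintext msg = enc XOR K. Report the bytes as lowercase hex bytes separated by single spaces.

2d 8f 91 7f 56 65 31 c2 60 75 3b 7f 08 ea

The 9-byte key repeats, so the effective keystream is ed 84 a0 eb 65 69 69 f8 cb ed 84 a0 eb 65.
byte 0: 11000000 XOR 11101101 = 00101101
byte 1: 00001011 XOR 10000100 = 10001111
byte 2: 00110001 XOR 10100000 = 10010001
byte 3: 10010100 XOR 11101011 = 01111111
byte 4: 00110011 XOR 01100101 = 01010110
byte 5: 00001100 XOR 01101001 = 01100101
byte 6: 01011000 XOR 01101001 = 00110001
byte 7: 00111010 XOR 11111000 = 11000010
byte 8: 10101011 XOR 11001011 = 01100000
byte 9: 10011000 XOR 11101101 = 01110101
byte 10: 10111111 XOR 10000100 = 00111011
byte 11: 11011111 XOR 10100000 = 01111111
byte 12: 11100011 XOR 11101011 = 00001000
byte 13: 10001111 XOR 01100101 = 11101010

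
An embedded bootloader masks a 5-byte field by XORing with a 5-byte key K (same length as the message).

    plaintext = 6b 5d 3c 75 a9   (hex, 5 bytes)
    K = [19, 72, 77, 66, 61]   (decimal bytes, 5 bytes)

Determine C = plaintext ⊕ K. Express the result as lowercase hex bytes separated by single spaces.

78 15 71 37 94

01101011 xor 00010011 = 01111000
01011101 xor 01001000 = 00010101
00111100 xor 01001101 = 01110001
01110101 xor 01000010 = 00110111
10101001 xor 00111101 = 10010100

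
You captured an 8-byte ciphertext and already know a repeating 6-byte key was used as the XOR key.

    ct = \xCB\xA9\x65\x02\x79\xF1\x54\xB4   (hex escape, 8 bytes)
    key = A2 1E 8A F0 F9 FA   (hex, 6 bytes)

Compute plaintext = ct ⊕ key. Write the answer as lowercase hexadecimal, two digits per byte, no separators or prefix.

69b7eff2800bf6aa

The 6-byte key repeats, so the effective keystream is a2 1e 8a f0 f9 fa a2 1e.
byte 0: 203 xor 162 = 105
byte 1: 169 xor  30 = 183
byte 2: 101 xor 138 = 239
byte 3:   2 xor 240 = 242
byte 4: 121 xor 249 = 128
byte 5: 241 xor 250 =  11
byte 6:  84 xor 162 = 246
byte 7: 180 xor  30 = 170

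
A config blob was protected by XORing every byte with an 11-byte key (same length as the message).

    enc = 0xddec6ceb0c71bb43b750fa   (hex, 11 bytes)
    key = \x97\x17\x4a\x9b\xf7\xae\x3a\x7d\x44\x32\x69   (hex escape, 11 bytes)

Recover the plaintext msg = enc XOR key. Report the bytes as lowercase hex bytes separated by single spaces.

4a fb 26 70 fb df 81 3e f3 62 93

XOR is its own inverse, so applying the key byte-wise gives the result directly.
dd xor 97 = 4a
ec xor 17 = fb
6c xor 4a = 26
eb xor 9b = 70
0c xor f7 = fb
71 xor ae = df
bb xor 3a = 81
43 xor 7d = 3e
b7 xor 44 = f3
50 xor 32 = 62
fa xor 69 = 93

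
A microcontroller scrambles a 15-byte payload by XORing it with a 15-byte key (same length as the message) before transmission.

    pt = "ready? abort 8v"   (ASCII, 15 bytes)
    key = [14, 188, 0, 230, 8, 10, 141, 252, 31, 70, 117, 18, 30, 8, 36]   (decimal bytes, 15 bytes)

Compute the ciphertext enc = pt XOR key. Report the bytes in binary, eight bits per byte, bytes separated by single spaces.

XOR is its own inverse, so applying the key byte-wise gives the result directly.
01110010 XOR 00001110 = 01111100
01100101 XOR 10111100 = 11011001
01100001 XOR 00000000 = 01100001
01100100 XOR 11100110 = 10000010
01111001 XOR 00001000 = 01110001
00111111 XOR 00001010 = 00110101
00100000 XOR 10001101 = 10101101
01100001 XOR 11111100 = 10011101
01100010 XOR 00011111 = 01111101
01101111 XOR 01000110 = 00101001
01110010 XOR 01110101 = 00000111
01110100 XOR 00010010 = 01100110
00100000 XOR 00011110 = 00111110
00111000 XOR 00001000 = 00110000
01110110 XOR 00100100 = 01010010

01111100 11011001 01100001 10000010 01110001 00110101 10101101 10011101 01111101 00101001 00000111 01100110 00111110 00110000 01010010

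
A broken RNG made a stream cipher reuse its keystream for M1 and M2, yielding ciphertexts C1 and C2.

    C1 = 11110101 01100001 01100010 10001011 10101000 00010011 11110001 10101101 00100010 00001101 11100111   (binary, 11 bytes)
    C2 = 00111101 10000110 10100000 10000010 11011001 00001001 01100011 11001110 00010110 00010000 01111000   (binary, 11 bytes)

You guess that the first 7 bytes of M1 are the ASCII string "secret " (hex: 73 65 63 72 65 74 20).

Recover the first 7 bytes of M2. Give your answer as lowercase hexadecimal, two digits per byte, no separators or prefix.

First, C1 ⊕ C2 = (M1 ⊕ K) ⊕ (M2 ⊕ K) = M1 ⊕ M2, so the key drops out. Then M2 = (M1 ⊕ M2) ⊕ M1 over the first 7 bytes.
byte 0: (f5 ⊕ 3d) ⊕ 73 = c8 ⊕ 73 = bb
byte 1: (61 ⊕ 86) ⊕ 65 = e7 ⊕ 65 = 82
byte 2: (62 ⊕ a0) ⊕ 63 = c2 ⊕ 63 = a1
byte 3: (8b ⊕ 82) ⊕ 72 = 09 ⊕ 72 = 7b
byte 4: (a8 ⊕ d9) ⊕ 65 = 71 ⊕ 65 = 14
byte 5: (13 ⊕ 09) ⊕ 74 = 1a ⊕ 74 = 6e
byte 6: (f1 ⊕ 63) ⊕ 20 = 92 ⊕ 20 = b2

bb82a17b146eb2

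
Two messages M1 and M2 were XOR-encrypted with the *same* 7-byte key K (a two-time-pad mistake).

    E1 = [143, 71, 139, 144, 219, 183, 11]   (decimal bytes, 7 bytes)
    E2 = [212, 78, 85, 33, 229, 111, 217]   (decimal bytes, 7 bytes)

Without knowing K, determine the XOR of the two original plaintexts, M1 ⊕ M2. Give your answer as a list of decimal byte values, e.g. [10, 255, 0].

E1 ⊕ E2 = (M1 ⊕ K) ⊕ (M2 ⊕ K) = M1 ⊕ M2 — the shared key cancels under XOR.
143 ⊕ 212 =  91
 71 ⊕  78 =   9
139 ⊕  85 = 222
144 ⊕  33 = 177
219 ⊕ 229 =  62
183 ⊕ 111 = 216
 11 ⊕ 217 = 210

[91, 9, 222, 177, 62, 216, 210]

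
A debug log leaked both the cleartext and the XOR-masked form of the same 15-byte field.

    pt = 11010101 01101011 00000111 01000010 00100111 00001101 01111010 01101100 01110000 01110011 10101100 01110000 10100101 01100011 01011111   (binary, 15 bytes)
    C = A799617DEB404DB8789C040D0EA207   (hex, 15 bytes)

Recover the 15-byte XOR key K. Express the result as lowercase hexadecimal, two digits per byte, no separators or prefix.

Since C = pt ⊕ K, XORing both sides with pt gives K = pt ⊕ C.
213 xor 167 = 114
107 xor 153 = 242
  7 xor  97 = 102
 66 xor 125 =  63
 39 xor 235 = 204
 13 xor  64 =  77
122 xor  77 =  55
108 xor 184 = 212
112 xor 120 =   8
115 xor 156 = 239
172 xor   4 = 168
112 xor  13 = 125
165 xor  14 = 171
 99 xor 162 = 193
 95 xor   7 =  88

72f2663fcc4d37d408efa87dabc158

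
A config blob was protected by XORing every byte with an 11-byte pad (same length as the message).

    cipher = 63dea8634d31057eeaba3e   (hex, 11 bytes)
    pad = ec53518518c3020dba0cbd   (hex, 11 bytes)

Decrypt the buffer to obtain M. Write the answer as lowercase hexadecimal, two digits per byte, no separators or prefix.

XOR is its own inverse, so applying the key byte-wise gives the result directly.
byte 0: 63 XOR ec = 8f
byte 1: de XOR 53 = 8d
byte 2: a8 XOR 51 = f9
byte 3: 63 XOR 85 = e6
byte 4: 4d XOR 18 = 55
byte 5: 31 XOR c3 = f2
byte 6: 05 XOR 02 = 07
byte 7: 7e XOR 0d = 73
byte 8: ea XOR ba = 50
byte 9: ba XOR 0c = b6
byte 10: 3e XOR bd = 83

8f8df9e655f2077350b683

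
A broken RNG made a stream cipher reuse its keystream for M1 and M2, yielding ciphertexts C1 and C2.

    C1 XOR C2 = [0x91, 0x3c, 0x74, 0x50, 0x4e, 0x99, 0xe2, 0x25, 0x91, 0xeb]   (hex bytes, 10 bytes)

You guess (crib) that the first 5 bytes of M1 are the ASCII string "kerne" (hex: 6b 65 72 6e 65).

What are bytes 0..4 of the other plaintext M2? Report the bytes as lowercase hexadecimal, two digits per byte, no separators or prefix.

Since C1 ⊕ C2 = M1 ⊕ M2, XORing with the guessed M1 bytes yields the corresponding M2 bytes: M2 = (C1 ⊕ C2) ⊕ M1.
145 XOR 107 = 250
 60 XOR 101 =  89
116 XOR 114 =   6
 80 XOR 110 =  62
 78 XOR 101 =  43

fa59063e2b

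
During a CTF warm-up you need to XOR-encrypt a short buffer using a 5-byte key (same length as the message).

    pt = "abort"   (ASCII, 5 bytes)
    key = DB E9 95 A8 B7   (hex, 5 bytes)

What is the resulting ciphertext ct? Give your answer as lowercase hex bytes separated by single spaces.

ba 8b fa da c3

XOR is its own inverse, so applying the key byte-wise gives the result directly.
01100001 XOR 11011011 = 10111010
01100010 XOR 11101001 = 10001011
01101111 XOR 10010101 = 11111010
01110010 XOR 10101000 = 11011010
01110100 XOR 10110111 = 11000011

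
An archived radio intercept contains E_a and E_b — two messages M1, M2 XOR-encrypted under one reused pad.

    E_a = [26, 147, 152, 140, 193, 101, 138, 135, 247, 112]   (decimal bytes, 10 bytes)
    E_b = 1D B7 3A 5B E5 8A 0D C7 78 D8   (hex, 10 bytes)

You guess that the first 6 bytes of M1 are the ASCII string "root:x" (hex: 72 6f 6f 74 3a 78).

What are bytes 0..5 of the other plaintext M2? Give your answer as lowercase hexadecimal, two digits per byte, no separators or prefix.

754bcda31e97

First, E_a ⊕ E_b = (M1 ⊕ K) ⊕ (M2 ⊕ K) = M1 ⊕ M2, so the key drops out. Then M2 = (M1 ⊕ M2) ⊕ M1 over the first 6 bytes.
byte 0: (1a XOR 1d) XOR 72 = 07 XOR 72 = 75
byte 1: (93 XOR b7) XOR 6f = 24 XOR 6f = 4b
byte 2: (98 XOR 3a) XOR 6f = a2 XOR 6f = cd
byte 3: (8c XOR 5b) XOR 74 = d7 XOR 74 = a3
byte 4: (c1 XOR e5) XOR 3a = 24 XOR 3a = 1e
byte 5: (65 XOR 8a) XOR 78 = ef XOR 78 = 97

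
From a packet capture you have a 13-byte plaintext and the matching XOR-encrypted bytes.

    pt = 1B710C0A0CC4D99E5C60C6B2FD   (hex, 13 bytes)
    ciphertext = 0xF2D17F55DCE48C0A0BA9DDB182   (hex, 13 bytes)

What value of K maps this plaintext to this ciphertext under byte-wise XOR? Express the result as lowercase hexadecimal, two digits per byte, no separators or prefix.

e9a0735fd020559457c91b037f

Since ciphertext = pt ⊕ K, XORing both sides with pt gives K = pt ⊕ ciphertext.
1b xor f2 = e9
71 xor d1 = a0
0c xor 7f = 73
0a xor 55 = 5f
0c xor dc = d0
c4 xor e4 = 20
d9 xor 8c = 55
9e xor 0a = 94
5c xor 0b = 57
60 xor a9 = c9
c6 xor dd = 1b
b2 xor b1 = 03
fd xor 82 = 7f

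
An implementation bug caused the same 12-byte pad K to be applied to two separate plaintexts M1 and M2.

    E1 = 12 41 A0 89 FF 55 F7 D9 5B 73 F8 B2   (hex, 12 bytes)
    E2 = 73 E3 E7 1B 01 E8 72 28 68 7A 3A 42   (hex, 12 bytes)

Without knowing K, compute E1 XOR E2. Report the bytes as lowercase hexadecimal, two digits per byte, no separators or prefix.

E1 ⊕ E2 = (M1 ⊕ K) ⊕ (M2 ⊕ K) = M1 ⊕ M2 — the shared key cancels under XOR.
00010010 ^ 01110011 = 01100001
01000001 ^ 11100011 = 10100010
10100000 ^ 11100111 = 01000111
10001001 ^ 00011011 = 10010010
11111111 ^ 00000001 = 11111110
01010101 ^ 11101000 = 10111101
11110111 ^ 01110010 = 10000101
11011001 ^ 00101000 = 11110001
01011011 ^ 01101000 = 00110011
01110011 ^ 01111010 = 00001001
11111000 ^ 00111010 = 11000010
10110010 ^ 01000010 = 11110000

61a24792febd85f13309c2f0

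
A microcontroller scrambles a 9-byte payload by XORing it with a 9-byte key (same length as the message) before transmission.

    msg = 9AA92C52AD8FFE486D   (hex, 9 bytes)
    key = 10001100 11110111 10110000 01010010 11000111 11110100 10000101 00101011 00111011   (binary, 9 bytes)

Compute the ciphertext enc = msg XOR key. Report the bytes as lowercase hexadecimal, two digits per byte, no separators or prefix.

XOR is its own inverse, so applying the key byte-wise gives the result directly.
9a xor 8c = 16
a9 xor f7 = 5e
2c xor b0 = 9c
52 xor 52 = 00
ad xor c7 = 6a
8f xor f4 = 7b
fe xor 85 = 7b
48 xor 2b = 63
6d xor 3b = 56

165e9c006a7b7b6356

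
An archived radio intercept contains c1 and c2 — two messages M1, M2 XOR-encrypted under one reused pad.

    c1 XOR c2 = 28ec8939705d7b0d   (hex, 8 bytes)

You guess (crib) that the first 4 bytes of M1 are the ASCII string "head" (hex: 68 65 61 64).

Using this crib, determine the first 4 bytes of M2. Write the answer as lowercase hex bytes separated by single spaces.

Since c1 ⊕ c2 = M1 ⊕ M2, XORing with the guessed M1 bytes yields the corresponding M2 bytes: M2 = (c1 ⊕ c2) ⊕ M1.
28 ^ 68 = 40
ec ^ 65 = 89
89 ^ 61 = e8
39 ^ 64 = 5d

40 89 e8 5d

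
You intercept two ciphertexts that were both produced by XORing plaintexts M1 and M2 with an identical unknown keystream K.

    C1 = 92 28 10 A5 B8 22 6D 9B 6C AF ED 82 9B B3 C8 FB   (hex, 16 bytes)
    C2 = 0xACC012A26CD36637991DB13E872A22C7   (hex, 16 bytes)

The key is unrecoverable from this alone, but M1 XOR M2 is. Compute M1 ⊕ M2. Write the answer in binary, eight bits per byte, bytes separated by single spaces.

C1 ⊕ C2 = (M1 ⊕ K) ⊕ (M2 ⊕ K) = M1 ⊕ M2 — the shared key cancels under XOR.
10010010 ^ 10101100 = 00111110
00101000 ^ 11000000 = 11101000
00010000 ^ 00010010 = 00000010
10100101 ^ 10100010 = 00000111
10111000 ^ 01101100 = 11010100
00100010 ^ 11010011 = 11110001
01101101 ^ 01100110 = 00001011
10011011 ^ 00110111 = 10101100
01101100 ^ 10011001 = 11110101
10101111 ^ 00011101 = 10110010
11101101 ^ 10110001 = 01011100
10000010 ^ 00111110 = 10111100
10011011 ^ 10000111 = 00011100
10110011 ^ 00101010 = 10011001
11001000 ^ 00100010 = 11101010
11111011 ^ 11000111 = 00111100

00111110 11101000 00000010 00000111 11010100 11110001 00001011 10101100 11110101 10110010 01011100 10111100 00011100 10011001 11101010 00111100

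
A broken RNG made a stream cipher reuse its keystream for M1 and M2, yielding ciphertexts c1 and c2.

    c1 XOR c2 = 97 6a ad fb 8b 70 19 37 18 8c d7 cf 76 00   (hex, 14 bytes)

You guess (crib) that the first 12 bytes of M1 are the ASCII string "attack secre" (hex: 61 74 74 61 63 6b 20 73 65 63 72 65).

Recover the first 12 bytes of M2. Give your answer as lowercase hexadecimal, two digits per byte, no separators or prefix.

f61ed99ae81b39447defa5aa

Since c1 ⊕ c2 = M1 ⊕ M2, XORing with the guessed M1 bytes yields the corresponding M2 bytes: M2 = (c1 ⊕ c2) ⊕ M1.
97 xor 61 = f6
6a xor 74 = 1e
ad xor 74 = d9
fb xor 61 = 9a
8b xor 63 = e8
70 xor 6b = 1b
19 xor 20 = 39
37 xor 73 = 44
18 xor 65 = 7d
8c xor 63 = ef
d7 xor 72 = a5
cf xor 65 = aa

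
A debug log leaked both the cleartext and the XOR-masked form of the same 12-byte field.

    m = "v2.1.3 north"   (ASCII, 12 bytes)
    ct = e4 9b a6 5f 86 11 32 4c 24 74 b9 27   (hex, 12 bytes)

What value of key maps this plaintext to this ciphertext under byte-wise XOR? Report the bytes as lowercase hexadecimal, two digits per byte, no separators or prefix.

92a9886ea82212224b06cd4f

Since ct = m ⊕ key, XORing both sides with m gives key = m ⊕ ct.
76 ⊕ e4 = 92
32 ⊕ 9b = a9
2e ⊕ a6 = 88
31 ⊕ 5f = 6e
2e ⊕ 86 = a8
33 ⊕ 11 = 22
20 ⊕ 32 = 12
6e ⊕ 4c = 22
6f ⊕ 24 = 4b
72 ⊕ 74 = 06
74 ⊕ b9 = cd
68 ⊕ 27 = 4f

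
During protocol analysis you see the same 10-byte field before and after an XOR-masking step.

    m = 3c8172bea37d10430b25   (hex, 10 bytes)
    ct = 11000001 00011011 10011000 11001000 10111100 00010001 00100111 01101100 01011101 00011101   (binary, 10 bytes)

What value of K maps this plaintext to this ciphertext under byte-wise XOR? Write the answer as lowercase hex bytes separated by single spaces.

fd 9a ea 76 1f 6c 37 2f 56 38

Since ct = m ⊕ K, XORing both sides with m gives K = m ⊕ ct.
3c ^ c1 = fd
81 ^ 1b = 9a
72 ^ 98 = ea
be ^ c8 = 76
a3 ^ bc = 1f
7d ^ 11 = 6c
10 ^ 27 = 37
43 ^ 6c = 2f
0b ^ 5d = 56
25 ^ 1d = 38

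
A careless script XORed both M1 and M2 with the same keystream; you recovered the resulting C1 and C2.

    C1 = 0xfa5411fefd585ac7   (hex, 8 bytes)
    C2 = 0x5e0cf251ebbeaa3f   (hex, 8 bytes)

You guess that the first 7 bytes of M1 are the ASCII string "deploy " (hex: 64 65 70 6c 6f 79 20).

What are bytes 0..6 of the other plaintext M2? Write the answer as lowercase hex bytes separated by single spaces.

First, C1 ⊕ C2 = (M1 ⊕ K) ⊕ (M2 ⊕ K) = M1 ⊕ M2, so the key drops out. Then M2 = (M1 ⊕ M2) ⊕ M1 over the first 7 bytes.
byte 0: (fa XOR 5e) XOR 64 = a4 XOR 64 = c0
byte 1: (54 XOR 0c) XOR 65 = 58 XOR 65 = 3d
byte 2: (11 XOR f2) XOR 70 = e3 XOR 70 = 93
byte 3: (fe XOR 51) XOR 6c = af XOR 6c = c3
byte 4: (fd XOR eb) XOR 6f = 16 XOR 6f = 79
byte 5: (58 XOR be) XOR 79 = e6 XOR 79 = 9f
byte 6: (5a XOR aa) XOR 20 = f0 XOR 20 = d0

c0 3d 93 c3 79 9f d0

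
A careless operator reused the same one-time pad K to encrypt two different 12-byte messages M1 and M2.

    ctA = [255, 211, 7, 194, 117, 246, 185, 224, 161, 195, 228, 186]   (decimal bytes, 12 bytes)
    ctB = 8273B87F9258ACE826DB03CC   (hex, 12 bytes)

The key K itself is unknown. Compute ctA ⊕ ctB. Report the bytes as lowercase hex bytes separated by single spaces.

7d a0 bf bd e7 ae 15 08 87 18 e7 76

ctA ⊕ ctB = (M1 ⊕ K) ⊕ (M2 ⊕ K) = M1 ⊕ M2 — the shared key cancels under XOR.
ff ⊕ 82 = 7d
d3 ⊕ 73 = a0
07 ⊕ b8 = bf
c2 ⊕ 7f = bd
75 ⊕ 92 = e7
f6 ⊕ 58 = ae
b9 ⊕ ac = 15
e0 ⊕ e8 = 08
a1 ⊕ 26 = 87
c3 ⊕ db = 18
e4 ⊕ 03 = e7
ba ⊕ cc = 76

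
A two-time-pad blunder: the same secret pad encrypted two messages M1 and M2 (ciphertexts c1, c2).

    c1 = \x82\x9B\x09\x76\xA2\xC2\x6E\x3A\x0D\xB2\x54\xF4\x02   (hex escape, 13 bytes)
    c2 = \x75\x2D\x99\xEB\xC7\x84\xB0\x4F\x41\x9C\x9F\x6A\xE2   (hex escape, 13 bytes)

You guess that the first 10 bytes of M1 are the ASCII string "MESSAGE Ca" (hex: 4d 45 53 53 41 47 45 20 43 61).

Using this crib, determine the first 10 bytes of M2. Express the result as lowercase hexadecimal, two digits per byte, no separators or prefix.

baf3c3ce24019b550f4f

First, c1 ⊕ c2 = (M1 ⊕ K) ⊕ (M2 ⊕ K) = M1 ⊕ M2, so the key drops out. Then M2 = (M1 ⊕ M2) ⊕ M1 over the first 10 bytes.
byte 0: (82 xor 75) xor 4d = f7 xor 4d = ba
byte 1: (9b xor 2d) xor 45 = b6 xor 45 = f3
byte 2: (09 xor 99) xor 53 = 90 xor 53 = c3
byte 3: (76 xor eb) xor 53 = 9d xor 53 = ce
byte 4: (a2 xor c7) xor 41 = 65 xor 41 = 24
byte 5: (c2 xor 84) xor 47 = 46 xor 47 = 01
byte 6: (6e xor b0) xor 45 = de xor 45 = 9b
byte 7: (3a xor 4f) xor 20 = 75 xor 20 = 55
byte 8: (0d xor 41) xor 43 = 4c xor 43 = 0f
byte 9: (b2 xor 9c) xor 61 = 2e xor 61 = 4f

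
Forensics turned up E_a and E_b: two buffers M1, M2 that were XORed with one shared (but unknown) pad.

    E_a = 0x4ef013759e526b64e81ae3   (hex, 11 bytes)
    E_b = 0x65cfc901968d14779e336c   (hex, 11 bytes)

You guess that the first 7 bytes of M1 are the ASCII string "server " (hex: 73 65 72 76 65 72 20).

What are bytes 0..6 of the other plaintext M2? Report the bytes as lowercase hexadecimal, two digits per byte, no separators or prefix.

First, E_a ⊕ E_b = (M1 ⊕ K) ⊕ (M2 ⊕ K) = M1 ⊕ M2, so the key drops out. Then M2 = (M1 ⊕ M2) ⊕ M1 over the first 7 bytes.
byte 0: (4e xor 65) xor 73 = 2b xor 73 = 58
byte 1: (f0 xor cf) xor 65 = 3f xor 65 = 5a
byte 2: (13 xor c9) xor 72 = da xor 72 = a8
byte 3: (75 xor 01) xor 76 = 74 xor 76 = 02
byte 4: (9e xor 96) xor 65 = 08 xor 65 = 6d
byte 5: (52 xor 8d) xor 72 = df xor 72 = ad
byte 6: (6b xor 14) xor 20 = 7f xor 20 = 5f

585aa8026dad5f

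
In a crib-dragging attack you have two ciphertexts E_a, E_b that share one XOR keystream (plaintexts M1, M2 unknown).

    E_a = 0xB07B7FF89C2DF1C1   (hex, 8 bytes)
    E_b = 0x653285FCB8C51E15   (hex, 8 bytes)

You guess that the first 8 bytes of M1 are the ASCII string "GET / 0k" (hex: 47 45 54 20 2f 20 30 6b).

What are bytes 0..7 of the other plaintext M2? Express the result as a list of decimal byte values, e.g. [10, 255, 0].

First, E_a ⊕ E_b = (M1 ⊕ K) ⊕ (M2 ⊕ K) = M1 ⊕ M2, so the key drops out. Then M2 = (M1 ⊕ M2) ⊕ M1 over the first 8 bytes.
byte 0: (b0 xor 65) xor 47 = d5 xor 47 = 92
byte 1: (7b xor 32) xor 45 = 49 xor 45 = 0c
byte 2: (7f xor 85) xor 54 = fa xor 54 = ae
byte 3: (f8 xor fc) xor 20 = 04 xor 20 = 24
byte 4: (9c xor b8) xor 2f = 24 xor 2f = 0b
byte 5: (2d xor c5) xor 20 = e8 xor 20 = c8
byte 6: (f1 xor 1e) xor 30 = ef xor 30 = df
byte 7: (c1 xor 15) xor 6b = d4 xor 6b = bf

[146, 12, 174, 36, 11, 200, 223, 191]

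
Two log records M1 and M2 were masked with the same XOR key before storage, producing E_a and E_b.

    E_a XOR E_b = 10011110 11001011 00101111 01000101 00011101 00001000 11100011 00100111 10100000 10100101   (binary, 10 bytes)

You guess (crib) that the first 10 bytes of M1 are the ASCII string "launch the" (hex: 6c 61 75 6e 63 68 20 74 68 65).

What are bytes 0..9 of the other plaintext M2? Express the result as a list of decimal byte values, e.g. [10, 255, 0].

Since E_a ⊕ E_b = M1 ⊕ M2, XORing with the guessed M1 bytes yields the corresponding M2 bytes: M2 = (E_a ⊕ E_b) ⊕ M1.
10011110 xor 01101100 = 11110010
11001011 xor 01100001 = 10101010
00101111 xor 01110101 = 01011010
01000101 xor 01101110 = 00101011
00011101 xor 01100011 = 01111110
00001000 xor 01101000 = 01100000
11100011 xor 00100000 = 11000011
00100111 xor 01110100 = 01010011
10100000 xor 01101000 = 11001000
10100101 xor 01100101 = 11000000

[242, 170, 90, 43, 126, 96, 195, 83, 200, 192]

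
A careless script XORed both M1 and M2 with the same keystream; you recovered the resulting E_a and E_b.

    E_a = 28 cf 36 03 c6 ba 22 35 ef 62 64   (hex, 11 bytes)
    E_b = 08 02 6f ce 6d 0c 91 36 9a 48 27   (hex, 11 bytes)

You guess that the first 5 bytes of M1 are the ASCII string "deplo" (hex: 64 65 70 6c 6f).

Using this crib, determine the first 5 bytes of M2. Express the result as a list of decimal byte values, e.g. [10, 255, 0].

[68, 168, 41, 161, 196]

First, E_a ⊕ E_b = (M1 ⊕ K) ⊕ (M2 ⊕ K) = M1 ⊕ M2, so the key drops out. Then M2 = (M1 ⊕ M2) ⊕ M1 over the first 5 bytes.
byte 0: (28 ^ 08) ^ 64 = 20 ^ 64 = 44
byte 1: (cf ^ 02) ^ 65 = cd ^ 65 = a8
byte 2: (36 ^ 6f) ^ 70 = 59 ^ 70 = 29
byte 3: (03 ^ ce) ^ 6c = cd ^ 6c = a1
byte 4: (c6 ^ 6d) ^ 6f = ab ^ 6f = c4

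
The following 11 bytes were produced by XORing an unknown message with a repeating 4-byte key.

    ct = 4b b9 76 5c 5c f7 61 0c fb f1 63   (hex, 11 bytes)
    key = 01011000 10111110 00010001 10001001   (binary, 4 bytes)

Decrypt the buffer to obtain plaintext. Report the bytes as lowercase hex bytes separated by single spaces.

The 4-byte key repeats, so the effective keystream is 58 be 11 89 58 be 11 89 58 be 11.
byte 0: 4b XOR 58 = 13
byte 1: b9 XOR be = 07
byte 2: 76 XOR 11 = 67
byte 3: 5c XOR 89 = d5
byte 4: 5c XOR 58 = 04
byte 5: f7 XOR be = 49
byte 6: 61 XOR 11 = 70
byte 7: 0c XOR 89 = 85
byte 8: fb XOR 58 = a3
byte 9: f1 XOR be = 4f
byte 10: 63 XOR 11 = 72

13 07 67 d5 04 49 70 85 a3 4f 72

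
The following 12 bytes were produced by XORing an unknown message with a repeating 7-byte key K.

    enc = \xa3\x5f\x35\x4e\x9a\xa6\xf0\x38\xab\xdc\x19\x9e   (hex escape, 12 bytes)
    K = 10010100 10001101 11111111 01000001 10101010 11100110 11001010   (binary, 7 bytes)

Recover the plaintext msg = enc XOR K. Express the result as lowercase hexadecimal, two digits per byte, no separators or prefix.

37d2ca0f30403aac26235834

The 7-byte key repeats, so the effective keystream is 94 8d ff 41 aa e6 ca 94 8d ff 41 aa.
byte 0: a3 ^ 94 = 37
byte 1: 5f ^ 8d = d2
byte 2: 35 ^ ff = ca
byte 3: 4e ^ 41 = 0f
byte 4: 9a ^ aa = 30
byte 5: a6 ^ e6 = 40
byte 6: f0 ^ ca = 3a
byte 7: 38 ^ 94 = ac
byte 8: ab ^ 8d = 26
byte 9: dc ^ ff = 23
byte 10: 19 ^ 41 = 58
byte 11: 9e ^ aa = 34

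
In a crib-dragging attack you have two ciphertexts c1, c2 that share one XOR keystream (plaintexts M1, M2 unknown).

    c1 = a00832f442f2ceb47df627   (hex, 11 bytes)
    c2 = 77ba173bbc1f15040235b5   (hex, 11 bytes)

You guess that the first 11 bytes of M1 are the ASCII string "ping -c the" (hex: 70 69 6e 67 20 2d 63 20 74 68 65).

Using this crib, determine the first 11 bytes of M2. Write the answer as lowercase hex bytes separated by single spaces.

First, c1 ⊕ c2 = (M1 ⊕ K) ⊕ (M2 ⊕ K) = M1 ⊕ M2, so the key drops out. Then M2 = (M1 ⊕ M2) ⊕ M1 over the first 11 bytes.
byte 0: (a0 ^ 77) ^ 70 = d7 ^ 70 = a7
byte 1: (08 ^ ba) ^ 69 = b2 ^ 69 = db
byte 2: (32 ^ 17) ^ 6e = 25 ^ 6e = 4b
byte 3: (f4 ^ 3b) ^ 67 = cf ^ 67 = a8
byte 4: (42 ^ bc) ^ 20 = fe ^ 20 = de
byte 5: (f2 ^ 1f) ^ 2d = ed ^ 2d = c0
byte 6: (ce ^ 15) ^ 63 = db ^ 63 = b8
byte 7: (b4 ^ 04) ^ 20 = b0 ^ 20 = 90
byte 8: (7d ^ 02) ^ 74 = 7f ^ 74 = 0b
byte 9: (f6 ^ 35) ^ 68 = c3 ^ 68 = ab
byte 10: (27 ^ b5) ^ 65 = 92 ^ 65 = f7

a7 db 4b a8 de c0 b8 90 0b ab f7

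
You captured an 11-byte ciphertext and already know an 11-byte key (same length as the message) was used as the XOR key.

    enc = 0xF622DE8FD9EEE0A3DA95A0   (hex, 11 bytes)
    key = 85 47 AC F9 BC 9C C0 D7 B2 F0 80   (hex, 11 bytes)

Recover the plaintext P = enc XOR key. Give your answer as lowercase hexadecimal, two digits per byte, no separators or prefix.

XOR is its own inverse, so applying the key byte-wise gives the result directly.
f6 ⊕ 85 = 73
22 ⊕ 47 = 65
de ⊕ ac = 72
8f ⊕ f9 = 76
d9 ⊕ bc = 65
ee ⊕ 9c = 72
e0 ⊕ c0 = 20
a3 ⊕ d7 = 74
da ⊕ b2 = 68
95 ⊕ f0 = 65
a0 ⊕ 80 = 20

7365727665722074686520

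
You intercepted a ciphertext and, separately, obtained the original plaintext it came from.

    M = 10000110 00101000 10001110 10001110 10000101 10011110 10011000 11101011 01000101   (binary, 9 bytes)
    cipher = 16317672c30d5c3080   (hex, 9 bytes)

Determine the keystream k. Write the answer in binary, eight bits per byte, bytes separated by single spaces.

Since cipher = M ⊕ k, XORing both sides with M gives k = M ⊕ cipher.
86 xor 16 = 90
28 xor 31 = 19
8e xor 76 = f8
8e xor 72 = fc
85 xor c3 = 46
9e xor 0d = 93
98 xor 5c = c4
eb xor 30 = db
45 xor 80 = c5

10010000 00011001 11111000 11111100 01000110 10010011 11000100 11011011 11000101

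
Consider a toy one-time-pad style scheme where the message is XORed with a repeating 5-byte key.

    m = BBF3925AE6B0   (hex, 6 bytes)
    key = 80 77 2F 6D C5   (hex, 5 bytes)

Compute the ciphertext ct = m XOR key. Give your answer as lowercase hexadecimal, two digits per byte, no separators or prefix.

The 5-byte key repeats, so the effective keystream is 80 77 2f 6d c5 80.
byte 0: bb ^ 80 = 3b
byte 1: f3 ^ 77 = 84
byte 2: 92 ^ 2f = bd
byte 3: 5a ^ 6d = 37
byte 4: e6 ^ c5 = 23
byte 5: b0 ^ 80 = 30

3b84bd372330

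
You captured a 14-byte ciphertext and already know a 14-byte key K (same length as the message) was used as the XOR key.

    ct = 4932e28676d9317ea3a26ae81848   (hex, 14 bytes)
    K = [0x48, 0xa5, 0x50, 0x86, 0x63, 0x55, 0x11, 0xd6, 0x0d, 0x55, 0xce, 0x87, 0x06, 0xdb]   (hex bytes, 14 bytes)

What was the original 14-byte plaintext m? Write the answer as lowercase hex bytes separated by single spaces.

01 97 b2 00 15 8c 20 a8 ae f7 a4 6f 1e 93

byte 0:  73 ⊕  72 =   1
byte 1:  50 ⊕ 165 = 151
byte 2: 226 ⊕  80 = 178
byte 3: 134 ⊕ 134 =   0
byte 4: 118 ⊕  99 =  21
byte 5: 217 ⊕  85 = 140
byte 6:  49 ⊕  17 =  32
byte 7: 126 ⊕ 214 = 168
byte 8: 163 ⊕  13 = 174
byte 9: 162 ⊕  85 = 247
byte 10: 106 ⊕ 206 = 164
byte 11: 232 ⊕ 135 = 111
byte 12:  24 ⊕   6 =  30
byte 13:  72 ⊕ 219 = 147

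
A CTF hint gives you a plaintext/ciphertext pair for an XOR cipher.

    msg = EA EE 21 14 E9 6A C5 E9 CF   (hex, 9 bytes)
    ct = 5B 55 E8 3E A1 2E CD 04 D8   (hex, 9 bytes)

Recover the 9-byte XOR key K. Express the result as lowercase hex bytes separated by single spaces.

b1 bb c9 2a 48 44 08 ed 17

Since ct = msg ⊕ K, XORing both sides with msg gives K = msg ⊕ ct.
ea XOR 5b = b1
ee XOR 55 = bb
21 XOR e8 = c9
14 XOR 3e = 2a
e9 XOR a1 = 48
6a XOR 2e = 44
c5 XOR cd = 08
e9 XOR 04 = ed
cf XOR d8 = 17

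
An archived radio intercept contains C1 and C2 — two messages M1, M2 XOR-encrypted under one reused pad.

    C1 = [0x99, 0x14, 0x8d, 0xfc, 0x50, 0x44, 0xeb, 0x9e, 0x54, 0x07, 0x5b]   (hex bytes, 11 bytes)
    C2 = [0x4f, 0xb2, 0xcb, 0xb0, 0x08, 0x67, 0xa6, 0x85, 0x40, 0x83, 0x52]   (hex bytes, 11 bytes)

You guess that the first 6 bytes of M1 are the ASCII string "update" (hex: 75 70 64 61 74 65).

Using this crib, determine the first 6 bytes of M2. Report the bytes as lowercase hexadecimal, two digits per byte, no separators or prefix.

a3d6222d2c46

First, C1 ⊕ C2 = (M1 ⊕ K) ⊕ (M2 ⊕ K) = M1 ⊕ M2, so the key drops out. Then M2 = (M1 ⊕ M2) ⊕ M1 over the first 6 bytes.
byte 0: (99 XOR 4f) XOR 75 = d6 XOR 75 = a3
byte 1: (14 XOR b2) XOR 70 = a6 XOR 70 = d6
byte 2: (8d XOR cb) XOR 64 = 46 XOR 64 = 22
byte 3: (fc XOR b0) XOR 61 = 4c XOR 61 = 2d
byte 4: (50 XOR 08) XOR 74 = 58 XOR 74 = 2c
byte 5: (44 XOR 67) XOR 65 = 23 XOR 65 = 46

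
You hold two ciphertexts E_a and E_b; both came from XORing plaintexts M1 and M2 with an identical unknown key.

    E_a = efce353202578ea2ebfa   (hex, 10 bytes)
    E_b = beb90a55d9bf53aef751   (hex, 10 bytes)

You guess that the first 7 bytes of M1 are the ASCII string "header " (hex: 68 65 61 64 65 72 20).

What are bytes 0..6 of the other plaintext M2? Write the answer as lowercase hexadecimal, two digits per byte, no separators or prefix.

First, E_a ⊕ E_b = (M1 ⊕ K) ⊕ (M2 ⊕ K) = M1 ⊕ M2, so the key drops out. Then M2 = (M1 ⊕ M2) ⊕ M1 over the first 7 bytes.
byte 0: (ef xor be) xor 68 = 51 xor 68 = 39
byte 1: (ce xor b9) xor 65 = 77 xor 65 = 12
byte 2: (35 xor 0a) xor 61 = 3f xor 61 = 5e
byte 3: (32 xor 55) xor 64 = 67 xor 64 = 03
byte 4: (02 xor d9) xor 65 = db xor 65 = be
byte 5: (57 xor bf) xor 72 = e8 xor 72 = 9a
byte 6: (8e xor 53) xor 20 = dd xor 20 = fd

39125e03be9afd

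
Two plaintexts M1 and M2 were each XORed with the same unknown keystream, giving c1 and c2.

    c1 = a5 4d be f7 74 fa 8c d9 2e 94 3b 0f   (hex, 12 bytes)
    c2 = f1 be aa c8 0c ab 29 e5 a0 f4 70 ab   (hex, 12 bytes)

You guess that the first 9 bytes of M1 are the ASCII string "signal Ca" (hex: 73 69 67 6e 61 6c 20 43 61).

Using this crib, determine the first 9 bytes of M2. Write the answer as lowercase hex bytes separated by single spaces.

First, c1 ⊕ c2 = (M1 ⊕ K) ⊕ (M2 ⊕ K) = M1 ⊕ M2, so the key drops out. Then M2 = (M1 ⊕ M2) ⊕ M1 over the first 9 bytes.
byte 0: (a5 XOR f1) XOR 73 = 54 XOR 73 = 27
byte 1: (4d XOR be) XOR 69 = f3 XOR 69 = 9a
byte 2: (be XOR aa) XOR 67 = 14 XOR 67 = 73
byte 3: (f7 XOR c8) XOR 6e = 3f XOR 6e = 51
byte 4: (74 XOR 0c) XOR 61 = 78 XOR 61 = 19
byte 5: (fa XOR ab) XOR 6c = 51 XOR 6c = 3d
byte 6: (8c XOR 29) XOR 20 = a5 XOR 20 = 85
byte 7: (d9 XOR e5) XOR 43 = 3c XOR 43 = 7f
byte 8: (2e XOR a0) XOR 61 = 8e XOR 61 = ef

27 9a 73 51 19 3d 85 7f ef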